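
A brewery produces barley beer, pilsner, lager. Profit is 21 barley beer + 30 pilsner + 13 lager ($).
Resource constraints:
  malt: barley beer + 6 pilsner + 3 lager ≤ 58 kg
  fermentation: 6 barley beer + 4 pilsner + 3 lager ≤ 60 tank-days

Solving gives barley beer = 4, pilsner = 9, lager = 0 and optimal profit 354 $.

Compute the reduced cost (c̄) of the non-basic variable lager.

-5

At the optimum: malt uses 58 of 58 (binding); fermentation uses 60 of 60 (binding).
Dual feasibility on the basic columns requires 1·y_malt + 6·y_fermentation = 21, 6·y_malt + 4·y_fermentation = 30.
This yields shadow prices y_malt = 3, y_fermentation = 3.
Reduced cost of lager: c₃ − yᵀa₃ = 13 − (3·3 + 3·3) = 13 − 18 = -5.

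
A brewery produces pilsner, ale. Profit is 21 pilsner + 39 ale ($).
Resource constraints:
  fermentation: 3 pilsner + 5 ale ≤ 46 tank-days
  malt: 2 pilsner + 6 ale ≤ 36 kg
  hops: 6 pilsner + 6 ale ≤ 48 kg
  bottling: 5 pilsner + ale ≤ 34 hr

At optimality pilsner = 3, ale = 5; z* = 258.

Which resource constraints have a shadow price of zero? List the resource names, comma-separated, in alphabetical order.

bottling, fermentation

fermentation: 34/46 (slack 12)
malt: 36/36 (binding)
hops: 48/48 (binding)
bottling: 20/34 (slack 14)
By complementary slackness, a constraint with positive slack has shadow price 0 → bottling, fermentation.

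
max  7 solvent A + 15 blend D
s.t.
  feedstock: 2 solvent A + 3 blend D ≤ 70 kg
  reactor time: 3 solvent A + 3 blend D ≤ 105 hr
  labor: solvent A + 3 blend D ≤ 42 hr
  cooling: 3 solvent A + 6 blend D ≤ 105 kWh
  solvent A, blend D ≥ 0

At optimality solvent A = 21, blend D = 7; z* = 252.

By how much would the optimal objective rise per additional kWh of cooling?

Check each constraint at x*: feedstock 63/70 (slack 7); reactor time 84/105 (slack 21); labor 42/42 (tight); cooling 105/105 (tight).
By complementary slackness, y = 0 for the non-binding constraints.
Dual feasibility on the basic columns requires 1·y_labor + 3·y_cooling = 7, 3·y_labor + 6·y_cooling = 15.
→ y_labor = 1 and y_cooling = 2.
Shadow price of cooling = 2.

2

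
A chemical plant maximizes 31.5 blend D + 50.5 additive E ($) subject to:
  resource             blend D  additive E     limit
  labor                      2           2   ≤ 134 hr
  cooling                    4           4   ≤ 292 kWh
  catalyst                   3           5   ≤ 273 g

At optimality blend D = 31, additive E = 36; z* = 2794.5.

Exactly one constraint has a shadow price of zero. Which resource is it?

cooling

labor: 134/134 (binding)
cooling: 268/292 (slack 24)
catalyst: 273/273 (binding)
By complementary slackness, a constraint with positive slack has shadow price 0 → cooling.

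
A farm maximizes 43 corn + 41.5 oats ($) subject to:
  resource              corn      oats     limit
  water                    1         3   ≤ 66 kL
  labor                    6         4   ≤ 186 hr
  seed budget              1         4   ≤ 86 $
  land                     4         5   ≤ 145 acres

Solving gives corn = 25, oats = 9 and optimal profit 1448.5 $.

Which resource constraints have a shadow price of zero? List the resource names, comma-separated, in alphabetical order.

seed budget, water

water: 52/66 (slack 14)
labor: 186/186 (binding)
seed budget: 61/86 (slack 25)
land: 145/145 (binding)
By complementary slackness, a constraint with positive slack has shadow price 0 → seed budget, water.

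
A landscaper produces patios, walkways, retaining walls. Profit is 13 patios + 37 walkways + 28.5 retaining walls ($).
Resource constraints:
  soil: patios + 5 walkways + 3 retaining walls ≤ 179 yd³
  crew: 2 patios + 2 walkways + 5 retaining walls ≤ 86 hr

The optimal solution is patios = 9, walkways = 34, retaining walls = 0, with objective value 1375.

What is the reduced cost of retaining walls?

-7

Check each constraint at x*: soil 179/179 (tight); crew 86/86 (tight).
The binding rows give the dual system: 1·y_soil + 2·y_crew = 13 and 5·y_soil + 2·y_crew = 37.
This yields shadow prices y_soil = 6, y_crew = 3.5.
Reduced cost of retaining walls: c₃ − yᵀa₃ = 28.5 − (6·3 + 3.5·5) = 28.5 − 35.5 = -7.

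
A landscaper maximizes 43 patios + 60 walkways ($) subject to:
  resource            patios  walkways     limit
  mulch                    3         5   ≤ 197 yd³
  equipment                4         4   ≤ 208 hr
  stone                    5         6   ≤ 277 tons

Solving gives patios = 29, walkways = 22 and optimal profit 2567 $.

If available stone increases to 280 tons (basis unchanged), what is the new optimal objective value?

Binding: mulch and stone. Non-binding: equipment (4 unused).
By complementary slackness, y = 0 for the non-binding constraint.
The binding rows give the dual system: 3·y_mulch + 5·y_stone = 43 and 5·y_mulch + 6·y_stone = 60.
This yields shadow prices y_mulch = 6, y_stone = 5.
Δz = y_stone·Δb = 5 × (3) = 15, so new z* = 2567 + 15 = 2582.

2582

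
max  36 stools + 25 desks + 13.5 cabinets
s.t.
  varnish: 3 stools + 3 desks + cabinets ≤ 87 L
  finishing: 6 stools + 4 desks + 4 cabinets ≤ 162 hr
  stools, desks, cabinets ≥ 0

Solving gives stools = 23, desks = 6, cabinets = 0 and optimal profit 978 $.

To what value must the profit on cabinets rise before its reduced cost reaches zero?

Both varnish and finishing are binding at x*.
The binding rows give the dual system: 3·y_varnish + 6·y_finishing = 36 and 3·y_varnish + 4·y_finishing = 25.
Solving: y_varnish = 1, y_finishing = 5.5.
cabinets enters the basis when its profit ≥ yᵀa₃ = 1·1 + 5.5·4 = 23.

23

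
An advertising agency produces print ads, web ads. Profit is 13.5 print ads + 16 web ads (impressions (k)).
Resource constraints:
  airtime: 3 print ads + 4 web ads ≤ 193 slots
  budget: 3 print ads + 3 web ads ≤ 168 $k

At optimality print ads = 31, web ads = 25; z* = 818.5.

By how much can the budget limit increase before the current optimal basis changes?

25

Binding constraints: airtime, budget. The basis is B = [[3,4],[3,3]] with det -3.
Per unit increase in budget, x* moves by d = (1.3333, -1).
The basis stays optimal until web ads reaches 0; allowable increase = 25 $k.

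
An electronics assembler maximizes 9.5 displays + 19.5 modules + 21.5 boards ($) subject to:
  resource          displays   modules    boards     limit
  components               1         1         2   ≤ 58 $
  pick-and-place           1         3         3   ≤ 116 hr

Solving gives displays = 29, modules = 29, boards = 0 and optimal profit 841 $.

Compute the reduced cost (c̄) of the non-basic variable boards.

Both components and pick-and-place are binding at x*.
The binding rows give the dual system: 1·y_components + 1·y_pick-and-place = 9.5 and 1·y_components + 3·y_pick-and-place = 19.5.
→ y_components = 4.5 and y_pick-and-place = 5.
Reduced cost of boards: c₃ − yᵀa₃ = 21.5 − (4.5·2 + 5·3) = 21.5 − 24 = -2.5.

-2.5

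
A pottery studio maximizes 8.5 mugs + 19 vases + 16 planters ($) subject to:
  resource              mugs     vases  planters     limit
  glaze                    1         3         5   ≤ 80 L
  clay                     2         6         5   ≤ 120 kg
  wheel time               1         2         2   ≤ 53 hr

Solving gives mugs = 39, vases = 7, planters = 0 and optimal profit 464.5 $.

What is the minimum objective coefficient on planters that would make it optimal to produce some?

18

Check each constraint at x*: glaze 60/80 (slack 20); clay 120/120 (tight); wheel time 53/53 (tight).
Slack constraints have shadow price 0 (complementary slackness).
From A_Bᵀ y = c: 2·y_clay + 1·y_wheel time = 8.5; 6·y_clay + 2·y_wheel time = 19.
→ y_clay = 1 and y_wheel time = 6.5.
planters enters the basis when its profit ≥ yᵀa₃ = 1·5 + 6.5·2 = 18.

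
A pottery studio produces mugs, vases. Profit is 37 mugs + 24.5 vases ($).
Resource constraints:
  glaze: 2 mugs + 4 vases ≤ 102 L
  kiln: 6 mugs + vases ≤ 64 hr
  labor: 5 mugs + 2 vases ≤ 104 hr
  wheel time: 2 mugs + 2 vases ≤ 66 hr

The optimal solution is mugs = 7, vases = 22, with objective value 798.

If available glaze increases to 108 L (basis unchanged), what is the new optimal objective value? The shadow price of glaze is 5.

828

Δb = 6, so new z* = 798 + (5)·(6) = 798 + 30 = 828.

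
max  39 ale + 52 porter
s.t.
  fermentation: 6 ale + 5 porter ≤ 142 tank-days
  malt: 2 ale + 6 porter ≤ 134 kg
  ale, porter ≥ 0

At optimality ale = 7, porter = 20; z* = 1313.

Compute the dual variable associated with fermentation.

Check each constraint at x*: fermentation 142/142 (tight); malt 134/134 (tight).
Dual feasibility on the basic columns requires 6·y_fermentation + 2·y_malt = 39, 5·y_fermentation + 6·y_malt = 52.
→ y_fermentation = 5 and y_malt = 4.5.
Shadow price of fermentation = 5.

5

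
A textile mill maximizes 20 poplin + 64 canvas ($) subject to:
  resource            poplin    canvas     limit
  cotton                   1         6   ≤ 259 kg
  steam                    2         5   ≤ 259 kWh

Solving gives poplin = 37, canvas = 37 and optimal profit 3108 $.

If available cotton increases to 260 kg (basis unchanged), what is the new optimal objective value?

3112

At the optimum: cotton uses 259 of 259 (binding); steam uses 259 of 259 (binding).
Dual feasibility on the basic columns requires 1·y_cotton + 2·y_steam = 20, 6·y_cotton + 5·y_steam = 64.
This yields shadow prices y_cotton = 4, y_steam = 8.
Δz = y_cotton·Δb = 4 × (1) = 4, so new z* = 3108 + 4 = 3112.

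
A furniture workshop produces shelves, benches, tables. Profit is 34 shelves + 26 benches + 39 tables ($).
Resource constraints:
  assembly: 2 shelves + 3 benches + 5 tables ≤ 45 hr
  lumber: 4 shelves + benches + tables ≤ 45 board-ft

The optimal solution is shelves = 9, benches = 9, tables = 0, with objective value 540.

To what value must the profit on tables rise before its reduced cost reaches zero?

40

Both assembly and lumber are binding at x*.
Dual feasibility on the basic columns requires 2·y_assembly + 4·y_lumber = 34, 3·y_assembly + 1·y_lumber = 26.
Solving: y_assembly = 7, y_lumber = 5.
tables enters the basis when its profit ≥ yᵀa₃ = 7·5 + 5·1 = 40.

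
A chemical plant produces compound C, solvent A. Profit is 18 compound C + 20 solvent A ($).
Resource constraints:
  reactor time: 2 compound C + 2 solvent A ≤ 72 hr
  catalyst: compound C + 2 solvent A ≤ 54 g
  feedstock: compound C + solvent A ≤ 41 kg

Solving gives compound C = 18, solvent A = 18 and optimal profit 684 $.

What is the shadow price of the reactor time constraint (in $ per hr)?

At the optimum: reactor time uses 72 of 72 (binding); catalyst uses 54 of 54 (binding); feedstock uses 36 of 41 (slack = 5).
Since feedstock is not tight, its dual is 0.
Dual feasibility on the basic columns requires 2·y_reactor time + 1·y_catalyst = 18, 2·y_reactor time + 2·y_catalyst = 20.
Solving: y_reactor time = 8, y_catalyst = 2.
Shadow price of reactor time = 8.

8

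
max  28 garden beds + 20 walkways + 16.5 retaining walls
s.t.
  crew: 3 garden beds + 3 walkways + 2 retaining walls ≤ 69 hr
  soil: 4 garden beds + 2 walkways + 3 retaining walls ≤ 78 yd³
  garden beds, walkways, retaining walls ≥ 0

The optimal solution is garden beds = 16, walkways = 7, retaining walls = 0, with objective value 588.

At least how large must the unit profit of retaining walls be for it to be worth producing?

At the optimum: crew uses 69 of 69 (binding); soil uses 78 of 78 (binding).
The binding rows give the dual system: 3·y_crew + 4·y_soil = 28 and 3·y_crew + 2·y_soil = 20.
Solving: y_crew = 4, y_soil = 4.
retaining walls enters the basis when its profit ≥ yᵀa₃ = 4·2 + 4·3 = 20.

20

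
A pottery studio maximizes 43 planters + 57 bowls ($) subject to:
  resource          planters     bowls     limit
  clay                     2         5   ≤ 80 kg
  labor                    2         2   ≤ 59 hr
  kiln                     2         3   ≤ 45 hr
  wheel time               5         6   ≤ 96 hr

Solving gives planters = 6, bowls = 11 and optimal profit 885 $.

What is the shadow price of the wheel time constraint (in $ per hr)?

5

Binding: kiln and wheel time. Non-binding: clay (13 unused), labor (25 unused).
By complementary slackness, y = 0 for the non-binding constraints.
From A_Bᵀ y = c: 2·y_kiln + 5·y_wheel time = 43; 3·y_kiln + 6·y_wheel time = 57.
This yields shadow prices y_kiln = 9, y_wheel time = 5.
Shadow price of wheel time = 5.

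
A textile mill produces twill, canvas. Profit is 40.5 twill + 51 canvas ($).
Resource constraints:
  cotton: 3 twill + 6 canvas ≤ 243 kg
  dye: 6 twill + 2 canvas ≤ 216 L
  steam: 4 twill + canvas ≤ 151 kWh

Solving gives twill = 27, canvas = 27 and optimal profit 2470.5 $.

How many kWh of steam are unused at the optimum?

steam used = 4·27 + 1·27 = 135; slack = 151 − 135 = 16.

16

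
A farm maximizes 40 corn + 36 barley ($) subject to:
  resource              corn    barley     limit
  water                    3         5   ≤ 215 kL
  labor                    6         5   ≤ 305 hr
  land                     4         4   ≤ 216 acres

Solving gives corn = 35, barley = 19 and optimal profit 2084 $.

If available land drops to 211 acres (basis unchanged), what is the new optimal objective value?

2064

Binding: labor and land. Non-binding: water (15 unused).
Slack constraints have shadow price 0 (complementary slackness).
From A_Bᵀ y = c: 6·y_labor + 4·y_land = 40; 5·y_labor + 4·y_land = 36.
→ y_labor = 4 and y_land = 4.
Δz = y_land·Δb = 4 × (-5) = -20, so new z* = 2084 − 20 = 2064.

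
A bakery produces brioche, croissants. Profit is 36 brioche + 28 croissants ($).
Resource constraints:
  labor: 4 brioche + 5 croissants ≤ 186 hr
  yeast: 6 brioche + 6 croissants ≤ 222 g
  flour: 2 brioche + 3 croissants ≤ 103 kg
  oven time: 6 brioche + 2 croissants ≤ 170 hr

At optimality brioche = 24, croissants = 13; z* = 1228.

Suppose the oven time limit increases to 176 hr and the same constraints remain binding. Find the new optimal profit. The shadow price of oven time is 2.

1240

Δb = 6, so new z* = 1228 + (2)·(6) = 1228 + 12 = 1240.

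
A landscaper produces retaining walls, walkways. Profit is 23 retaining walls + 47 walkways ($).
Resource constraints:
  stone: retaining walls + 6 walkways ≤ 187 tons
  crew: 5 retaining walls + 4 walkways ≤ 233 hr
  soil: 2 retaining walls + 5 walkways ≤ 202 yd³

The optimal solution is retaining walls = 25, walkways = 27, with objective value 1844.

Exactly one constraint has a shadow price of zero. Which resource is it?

stone: 187/187 (binding)
crew: 233/233 (binding)
soil: 185/202 (slack 17)
By complementary slackness, a constraint with positive slack has shadow price 0 → soil.

soil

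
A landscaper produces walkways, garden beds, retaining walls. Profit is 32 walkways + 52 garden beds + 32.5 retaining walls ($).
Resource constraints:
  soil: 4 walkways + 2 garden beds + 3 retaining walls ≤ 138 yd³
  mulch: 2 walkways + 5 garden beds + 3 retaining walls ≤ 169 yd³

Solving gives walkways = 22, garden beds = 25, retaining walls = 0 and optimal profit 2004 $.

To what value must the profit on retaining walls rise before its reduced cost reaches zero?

At the optimum: soil uses 138 of 138 (binding); mulch uses 169 of 169 (binding).
From A_Bᵀ y = c: 4·y_soil + 2·y_mulch = 32; 2·y_soil + 5·y_mulch = 52.
This yields shadow prices y_soil = 3.5, y_mulch = 9.
retaining walls enters the basis when its profit ≥ yᵀa₃ = 3.5·3 + 9·3 = 37.5.

37.5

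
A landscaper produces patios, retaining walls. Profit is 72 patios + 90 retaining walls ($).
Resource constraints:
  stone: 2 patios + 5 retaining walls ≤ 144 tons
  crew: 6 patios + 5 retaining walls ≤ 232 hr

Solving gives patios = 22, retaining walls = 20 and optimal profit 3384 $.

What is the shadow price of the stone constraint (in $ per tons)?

Both stone and crew are binding at x*.
The binding rows give the dual system: 2·y_stone + 6·y_crew = 72 and 5·y_stone + 5·y_crew = 90.
This yields shadow prices y_stone = 9, y_crew = 9.
Shadow price of stone = 9.

9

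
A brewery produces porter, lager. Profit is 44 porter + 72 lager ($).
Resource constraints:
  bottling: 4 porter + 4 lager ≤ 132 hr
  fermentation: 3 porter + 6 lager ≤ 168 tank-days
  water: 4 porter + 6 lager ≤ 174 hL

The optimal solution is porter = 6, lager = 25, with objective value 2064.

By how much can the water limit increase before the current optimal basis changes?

4

Binding constraints: fermentation, water. The basis is B = [[3,6],[4,6]] with det -6.
Per unit increase in water, x* moves by d = (1, -0.5).
The basis stays optimal until bottling becomes binding; allowable increase = 4 hL.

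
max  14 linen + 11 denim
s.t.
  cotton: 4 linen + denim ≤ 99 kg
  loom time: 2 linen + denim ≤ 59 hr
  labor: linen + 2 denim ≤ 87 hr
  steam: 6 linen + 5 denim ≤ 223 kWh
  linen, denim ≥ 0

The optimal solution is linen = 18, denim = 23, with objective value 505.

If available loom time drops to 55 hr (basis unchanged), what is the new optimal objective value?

501

Binding: loom time and steam. Non-binding: cotton (4 unused), labor (23 unused).
Since cotton, labor are not tight, their duals are 0.
The binding rows give the dual system: 2·y_loom time + 6·y_steam = 14 and 1·y_loom time + 5·y_steam = 11.
→ y_loom time = 1 and y_steam = 2.
Δz = y_loom time·Δb = 1 × (-4) = -4, so new z* = 505 − 4 = 501.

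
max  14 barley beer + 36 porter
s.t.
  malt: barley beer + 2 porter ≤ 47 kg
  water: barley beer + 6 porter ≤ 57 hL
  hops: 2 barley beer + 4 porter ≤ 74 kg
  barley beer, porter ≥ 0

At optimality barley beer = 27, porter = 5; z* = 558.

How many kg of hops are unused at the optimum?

hops used = 2·27 + 4·5 = 74; slack = 74 − 74 = 0.

0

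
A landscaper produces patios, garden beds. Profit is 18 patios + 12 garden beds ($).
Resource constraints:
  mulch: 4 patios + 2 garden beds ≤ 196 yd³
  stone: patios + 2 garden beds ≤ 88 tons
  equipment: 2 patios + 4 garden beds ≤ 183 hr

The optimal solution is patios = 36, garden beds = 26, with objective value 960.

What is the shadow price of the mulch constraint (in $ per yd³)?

At the optimum: mulch uses 196 of 196 (binding); stone uses 88 of 88 (binding); equipment uses 176 of 183 (slack = 7).
By complementary slackness, y = 0 for the non-binding constraint.
From A_Bᵀ y = c: 4·y_mulch + 1·y_stone = 18; 2·y_mulch + 2·y_stone = 12.
→ y_mulch = 4 and y_stone = 2.
Shadow price of mulch = 4.

4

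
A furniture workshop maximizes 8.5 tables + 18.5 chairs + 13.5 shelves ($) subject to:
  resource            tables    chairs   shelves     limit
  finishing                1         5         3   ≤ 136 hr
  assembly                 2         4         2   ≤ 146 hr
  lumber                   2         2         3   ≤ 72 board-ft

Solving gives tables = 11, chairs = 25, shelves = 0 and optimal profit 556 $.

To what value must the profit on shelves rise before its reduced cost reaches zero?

Binding: finishing and lumber. Non-binding: assembly (24 unused).
By complementary slackness, y = 0 for the non-binding constraint.
The binding rows give the dual system: 1·y_finishing + 2·y_lumber = 8.5 and 5·y_finishing + 2·y_lumber = 18.5.
This yields shadow prices y_finishing = 2.5, y_lumber = 3.
shelves enters the basis when its profit ≥ yᵀa₃ = 2.5·3 + 3·3 = 16.5.

16.5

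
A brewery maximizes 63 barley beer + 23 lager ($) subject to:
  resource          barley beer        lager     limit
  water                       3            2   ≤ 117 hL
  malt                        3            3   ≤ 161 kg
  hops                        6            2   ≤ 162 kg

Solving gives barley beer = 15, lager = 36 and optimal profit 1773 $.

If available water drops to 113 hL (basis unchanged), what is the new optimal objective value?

Binding: water and hops. Non-binding: malt (8 unused).
Since malt is not tight, its dual is 0.
From A_Bᵀ y = c: 3·y_water + 6·y_hops = 63; 2·y_water + 2·y_hops = 23.
Solving: y_water = 2, y_hops = 9.5.
Δz = y_water·Δb = 2 × (-4) = -8, so new z* = 1773 − 8 = 1765.

1765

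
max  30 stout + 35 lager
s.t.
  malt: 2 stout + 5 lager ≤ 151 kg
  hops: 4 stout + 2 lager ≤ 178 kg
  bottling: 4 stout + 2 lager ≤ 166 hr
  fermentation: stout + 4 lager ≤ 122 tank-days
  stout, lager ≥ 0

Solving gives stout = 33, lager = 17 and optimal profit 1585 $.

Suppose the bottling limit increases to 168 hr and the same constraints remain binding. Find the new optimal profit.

At the optimum: malt uses 151 of 151 (binding); hops uses 166 of 178 (slack = 12); bottling uses 166 of 166 (binding); fermentation uses 101 of 122 (slack = 21).
By complementary slackness, y = 0 for the non-binding constraints.
From A_Bᵀ y = c: 2·y_malt + 4·y_bottling = 30; 5·y_malt + 2·y_bottling = 35.
Solving: y_malt = 5, y_bottling = 5.
Δz = y_bottling·Δb = 5 × (2) = 10, so new z* = 1585 + 10 = 1595.

1595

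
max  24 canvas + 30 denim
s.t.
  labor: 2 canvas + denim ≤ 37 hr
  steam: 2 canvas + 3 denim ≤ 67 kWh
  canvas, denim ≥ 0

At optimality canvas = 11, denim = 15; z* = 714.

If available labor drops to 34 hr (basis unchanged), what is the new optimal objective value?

Check each constraint at x*: labor 37/37 (tight); steam 67/67 (tight).
Dual feasibility on the basic columns requires 2·y_labor + 2·y_steam = 24, 1·y_labor + 3·y_steam = 30.
→ y_labor = 3 and y_steam = 9.
Δz = y_labor·Δb = 3 × (-3) = -9, so new z* = 714 − 9 = 705.

705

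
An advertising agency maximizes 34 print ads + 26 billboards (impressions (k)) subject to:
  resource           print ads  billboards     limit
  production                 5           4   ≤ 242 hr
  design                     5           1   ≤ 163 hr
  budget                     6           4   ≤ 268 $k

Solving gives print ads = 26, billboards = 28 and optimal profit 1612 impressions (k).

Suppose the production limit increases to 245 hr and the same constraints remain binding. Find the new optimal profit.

Binding: production and budget. Non-binding: design (5 unused).
Slack constraints have shadow price 0 (complementary slackness).
From A_Bᵀ y = c: 5·y_production + 6·y_budget = 34; 4·y_production + 4·y_budget = 26.
→ y_production = 5 and y_budget = 1.5.
Δz = y_production·Δb = 5 × (3) = 15, so new z* = 1612 + 15 = 1627.

1627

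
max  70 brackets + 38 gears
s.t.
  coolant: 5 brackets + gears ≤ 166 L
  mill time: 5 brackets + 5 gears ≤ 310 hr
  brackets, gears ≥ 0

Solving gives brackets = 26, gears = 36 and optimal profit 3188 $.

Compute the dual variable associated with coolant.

Check each constraint at x*: coolant 166/166 (tight); mill time 310/310 (tight).
Dual feasibility on the basic columns requires 5·y_coolant + 5·y_mill time = 70, 1·y_coolant + 5·y_mill time = 38.
Solving: y_coolant = 8, y_mill time = 6.
Shadow price of coolant = 8.

8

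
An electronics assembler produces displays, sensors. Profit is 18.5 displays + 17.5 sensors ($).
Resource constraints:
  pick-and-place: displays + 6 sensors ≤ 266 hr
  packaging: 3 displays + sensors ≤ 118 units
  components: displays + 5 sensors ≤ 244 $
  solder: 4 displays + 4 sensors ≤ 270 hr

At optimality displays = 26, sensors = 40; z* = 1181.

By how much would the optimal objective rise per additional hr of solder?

Binding: pick-and-place and packaging. Non-binding: components (18 unused), solder (6 unused).
By complementary slackness, y = 0 for the non-binding constraints.
Dual feasibility on the basic columns requires 1·y_pick-and-place + 3·y_packaging = 18.5, 6·y_pick-and-place + 1·y_packaging = 17.5.
Solving: y_pick-and-place = 2, y_packaging = 5.5.
Shadow price of solder = 0.

0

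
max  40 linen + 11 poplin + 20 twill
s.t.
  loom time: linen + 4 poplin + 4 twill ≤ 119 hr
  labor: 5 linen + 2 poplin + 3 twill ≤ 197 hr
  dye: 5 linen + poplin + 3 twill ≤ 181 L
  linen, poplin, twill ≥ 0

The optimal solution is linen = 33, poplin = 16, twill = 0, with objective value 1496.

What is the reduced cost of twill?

-4

Binding: labor and dye. Non-binding: loom time (22 unused).
By complementary slackness, y = 0 for the non-binding constraint.
From A_Bᵀ y = c: 5·y_labor + 5·y_dye = 40; 2·y_labor + 1·y_dye = 11.
Solving: y_labor = 3, y_dye = 5.
Reduced cost of twill: c₃ − yᵀa₃ = 20 − (3·3 + 5·3) = 20 − 24 = -4.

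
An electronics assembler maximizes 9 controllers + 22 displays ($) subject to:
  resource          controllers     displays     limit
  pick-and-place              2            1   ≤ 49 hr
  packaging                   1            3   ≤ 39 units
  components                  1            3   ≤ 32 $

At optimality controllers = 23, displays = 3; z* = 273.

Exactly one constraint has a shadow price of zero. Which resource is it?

packaging

pick-and-place: 49/49 (binding)
packaging: 32/39 (slack 7)
components: 32/32 (binding)
By complementary slackness, a constraint with positive slack has shadow price 0 → packaging.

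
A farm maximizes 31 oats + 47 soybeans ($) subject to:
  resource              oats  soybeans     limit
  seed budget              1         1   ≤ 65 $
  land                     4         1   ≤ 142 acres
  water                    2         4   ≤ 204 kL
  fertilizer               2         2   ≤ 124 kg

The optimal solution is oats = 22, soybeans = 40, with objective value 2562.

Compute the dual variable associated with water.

Check each constraint at x*: seed budget 62/65 (slack 3); land 128/142 (slack 14); water 204/204 (tight); fertilizer 124/124 (tight).
Since seed budget, land are not tight, their duals are 0.
From A_Bᵀ y = c: 2·y_water + 2·y_fertilizer = 31; 4·y_water + 2·y_fertilizer = 47.
This yields shadow prices y_water = 8, y_fertilizer = 7.5.
Shadow price of water = 8.

8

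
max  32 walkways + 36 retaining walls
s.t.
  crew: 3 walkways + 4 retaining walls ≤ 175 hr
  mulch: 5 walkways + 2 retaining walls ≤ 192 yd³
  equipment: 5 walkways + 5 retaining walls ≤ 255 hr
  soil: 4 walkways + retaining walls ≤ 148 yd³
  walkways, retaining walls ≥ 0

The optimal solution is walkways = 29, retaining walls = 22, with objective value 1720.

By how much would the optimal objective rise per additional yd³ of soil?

0

Check each constraint at x*: crew 175/175 (tight); mulch 189/192 (slack 3); equipment 255/255 (tight); soil 138/148 (slack 10).
Slack constraints have shadow price 0 (complementary slackness).
From A_Bᵀ y = c: 3·y_crew + 5·y_equipment = 32; 4·y_crew + 5·y_equipment = 36.
This yields shadow prices y_crew = 4, y_equipment = 4.
Shadow price of soil = 0.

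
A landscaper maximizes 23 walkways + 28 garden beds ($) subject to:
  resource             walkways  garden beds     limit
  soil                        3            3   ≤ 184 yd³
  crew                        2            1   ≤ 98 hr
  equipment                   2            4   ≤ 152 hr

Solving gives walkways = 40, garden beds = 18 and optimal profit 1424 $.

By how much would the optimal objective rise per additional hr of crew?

6

Check each constraint at x*: soil 174/184 (slack 10); crew 98/98 (tight); equipment 152/152 (tight).
Slack constraints have shadow price 0 (complementary slackness).
From A_Bᵀ y = c: 2·y_crew + 2·y_equipment = 23; 1·y_crew + 4·y_equipment = 28.
This yields shadow prices y_crew = 6, y_equipment = 5.5.
Shadow price of crew = 6.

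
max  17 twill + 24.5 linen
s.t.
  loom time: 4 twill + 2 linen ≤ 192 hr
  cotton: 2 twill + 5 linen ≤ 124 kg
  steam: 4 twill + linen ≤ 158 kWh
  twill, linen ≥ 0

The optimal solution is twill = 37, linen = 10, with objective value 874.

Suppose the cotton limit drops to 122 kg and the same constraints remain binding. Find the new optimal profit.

At the optimum: loom time uses 168 of 192 (slack = 24); cotton uses 124 of 124 (binding); steam uses 158 of 158 (binding).
By complementary slackness, y = 0 for the non-binding constraint.
The binding rows give the dual system: 2·y_cotton + 4·y_steam = 17 and 5·y_cotton + 1·y_steam = 24.5.
→ y_cotton = 4.5 and y_steam = 2.
Δz = y_cotton·Δb = 4.5 × (-2) = -9, so new z* = 874 − 9 = 865.

865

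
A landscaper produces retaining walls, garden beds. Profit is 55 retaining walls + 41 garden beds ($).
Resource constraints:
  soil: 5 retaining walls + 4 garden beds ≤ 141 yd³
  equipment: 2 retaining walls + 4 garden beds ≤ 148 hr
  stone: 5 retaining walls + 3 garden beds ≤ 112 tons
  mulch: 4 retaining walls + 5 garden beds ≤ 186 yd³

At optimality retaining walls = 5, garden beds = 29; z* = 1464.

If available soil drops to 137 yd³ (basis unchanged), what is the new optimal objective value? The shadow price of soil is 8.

Δb = -4, so new z* = 1464 + (8)·(-4) = 1464 − 32 = 1432.

1432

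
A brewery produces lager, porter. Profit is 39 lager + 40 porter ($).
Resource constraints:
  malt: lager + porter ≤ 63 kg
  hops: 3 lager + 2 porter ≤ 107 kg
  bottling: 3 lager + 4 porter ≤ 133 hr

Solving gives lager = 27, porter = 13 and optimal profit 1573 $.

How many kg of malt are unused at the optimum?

23

malt used = 1·27 + 1·13 = 40; slack = 63 − 40 = 23.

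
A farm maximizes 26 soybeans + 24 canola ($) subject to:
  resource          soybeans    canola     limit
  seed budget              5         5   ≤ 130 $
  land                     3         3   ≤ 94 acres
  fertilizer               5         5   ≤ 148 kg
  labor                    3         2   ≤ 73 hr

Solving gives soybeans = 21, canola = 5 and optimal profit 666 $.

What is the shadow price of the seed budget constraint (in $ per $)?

At the optimum: seed budget uses 130 of 130 (binding); land uses 78 of 94 (slack = 16); fertilizer uses 130 of 148 (slack = 18); labor uses 73 of 73 (binding).
By complementary slackness, y = 0 for the non-binding constraints.
Dual feasibility on the basic columns requires 5·y_seed budget + 3·y_labor = 26, 5·y_seed budget + 2·y_labor = 24.
→ y_seed budget = 4 and y_labor = 2.
Shadow price of seed budget = 4.

4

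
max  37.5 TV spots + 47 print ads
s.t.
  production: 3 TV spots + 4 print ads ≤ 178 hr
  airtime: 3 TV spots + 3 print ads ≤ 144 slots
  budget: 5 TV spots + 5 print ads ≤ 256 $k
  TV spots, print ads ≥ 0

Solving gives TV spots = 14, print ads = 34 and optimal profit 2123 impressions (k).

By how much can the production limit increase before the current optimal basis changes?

14

Binding constraints: production, airtime. The basis is B = [[3,4],[3,3]] with det -3.
Per unit increase in production, x* moves by d = (-1, 1).
The basis stays optimal until TV spots reaches 0; allowable increase = 14 hr.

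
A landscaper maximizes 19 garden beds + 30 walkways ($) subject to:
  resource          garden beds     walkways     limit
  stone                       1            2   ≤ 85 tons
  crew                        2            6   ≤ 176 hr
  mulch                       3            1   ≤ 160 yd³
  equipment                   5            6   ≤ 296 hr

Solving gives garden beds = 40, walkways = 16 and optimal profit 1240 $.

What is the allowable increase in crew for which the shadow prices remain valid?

Binding constraints: crew, equipment. The basis is B = [[2,6],[5,6]] with det -18.
Per unit increase in crew, x* moves by d = (-0.3333, 0.2778).
The basis stays optimal until stone becomes binding; allowable increase = 58.5 hr.

58.5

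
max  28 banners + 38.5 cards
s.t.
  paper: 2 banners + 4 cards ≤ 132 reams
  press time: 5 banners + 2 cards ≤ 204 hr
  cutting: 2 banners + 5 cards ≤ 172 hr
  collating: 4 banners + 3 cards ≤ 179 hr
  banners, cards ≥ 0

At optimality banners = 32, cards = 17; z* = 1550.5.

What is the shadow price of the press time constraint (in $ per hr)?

Check each constraint at x*: paper 132/132 (tight); press time 194/204 (slack 10); cutting 149/172 (slack 23); collating 179/179 (tight).
By complementary slackness, y = 0 for the non-binding constraints.
From A_Bᵀ y = c: 2·y_paper + 4·y_collating = 28; 4·y_paper + 3·y_collating = 38.5.
Solving: y_paper = 7, y_collating = 3.5.
Shadow price of press time = 0.

0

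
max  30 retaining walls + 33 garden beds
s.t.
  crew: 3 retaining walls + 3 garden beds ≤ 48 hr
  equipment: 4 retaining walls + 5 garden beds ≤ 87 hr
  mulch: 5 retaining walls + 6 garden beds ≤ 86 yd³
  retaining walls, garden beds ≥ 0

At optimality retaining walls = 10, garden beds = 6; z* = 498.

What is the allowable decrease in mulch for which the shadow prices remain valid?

6

Binding constraints: crew, mulch. The basis is B = [[3,3],[5,6]] with det 3.
Per unit decrease in mulch, x* moves by d = (1, -1).
The basis stays optimal until garden beds reaches 0; allowable decrease = 6 yd³.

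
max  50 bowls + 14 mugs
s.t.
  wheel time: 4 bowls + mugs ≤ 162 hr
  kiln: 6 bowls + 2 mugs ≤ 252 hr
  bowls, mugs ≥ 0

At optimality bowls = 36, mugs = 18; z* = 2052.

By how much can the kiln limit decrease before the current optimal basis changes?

9

Binding constraints: wheel time, kiln. The basis is B = [[4,1],[6,2]] with det 2.
Per unit decrease in kiln, x* moves by d = (0.5, -2).
The basis stays optimal until mugs reaches 0; allowable decrease = 9 hr.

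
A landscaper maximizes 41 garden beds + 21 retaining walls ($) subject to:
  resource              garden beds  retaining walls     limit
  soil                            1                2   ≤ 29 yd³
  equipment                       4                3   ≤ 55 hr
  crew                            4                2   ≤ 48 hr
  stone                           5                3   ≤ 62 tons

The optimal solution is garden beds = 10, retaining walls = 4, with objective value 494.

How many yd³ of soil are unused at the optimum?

11

soil used = 1·10 + 2·4 = 18; slack = 29 − 18 = 11.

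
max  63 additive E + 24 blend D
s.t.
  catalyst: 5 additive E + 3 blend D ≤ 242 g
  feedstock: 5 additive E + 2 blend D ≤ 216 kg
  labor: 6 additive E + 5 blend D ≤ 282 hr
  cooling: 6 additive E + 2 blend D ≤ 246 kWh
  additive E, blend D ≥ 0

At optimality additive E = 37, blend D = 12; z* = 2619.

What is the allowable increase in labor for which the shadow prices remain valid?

Binding constraints: labor, cooling. The basis is B = [[6,5],[6,2]] with det -18.
Per unit increase in labor, x* moves by d = (-0.1111, 0.3333).
The basis stays optimal until catalyst becomes binding; allowable increase = 47.25 hr.

47.25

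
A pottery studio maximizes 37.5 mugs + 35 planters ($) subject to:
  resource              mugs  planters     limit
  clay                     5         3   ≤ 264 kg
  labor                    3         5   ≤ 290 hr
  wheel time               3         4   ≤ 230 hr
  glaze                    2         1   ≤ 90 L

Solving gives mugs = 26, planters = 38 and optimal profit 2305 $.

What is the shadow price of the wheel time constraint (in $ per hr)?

Binding: wheel time and glaze. Non-binding: clay (20 unused), labor (22 unused).
By complementary slackness, y = 0 for the non-binding constraints.
Dual feasibility on the basic columns requires 3·y_wheel time + 2·y_glaze = 37.5, 4·y_wheel time + 1·y_glaze = 35.
This yields shadow prices y_wheel time = 6.5, y_glaze = 9.
Shadow price of wheel time = 6.5.

6.5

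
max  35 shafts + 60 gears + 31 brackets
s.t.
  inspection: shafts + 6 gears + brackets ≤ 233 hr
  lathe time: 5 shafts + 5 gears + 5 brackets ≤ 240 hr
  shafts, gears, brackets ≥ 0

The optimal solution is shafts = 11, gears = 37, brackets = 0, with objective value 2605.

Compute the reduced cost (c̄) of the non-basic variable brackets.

Check each constraint at x*: inspection 233/233 (tight); lathe time 240/240 (tight).
Dual feasibility on the basic columns requires 1·y_inspection + 5·y_lathe time = 35, 6·y_inspection + 5·y_lathe time = 60.
This yields shadow prices y_inspection = 5, y_lathe time = 6.
Reduced cost of brackets: c₃ − yᵀa₃ = 31 − (5·1 + 6·5) = 31 − 35 = -4.

-4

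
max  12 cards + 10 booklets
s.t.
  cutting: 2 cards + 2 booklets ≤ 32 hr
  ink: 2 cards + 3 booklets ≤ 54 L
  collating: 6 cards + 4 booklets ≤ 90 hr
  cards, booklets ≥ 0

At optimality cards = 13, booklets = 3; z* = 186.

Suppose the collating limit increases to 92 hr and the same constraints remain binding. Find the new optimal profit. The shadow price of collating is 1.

188

Δb = 2, so new z* = 186 + (1)·(2) = 186 + 2 = 188.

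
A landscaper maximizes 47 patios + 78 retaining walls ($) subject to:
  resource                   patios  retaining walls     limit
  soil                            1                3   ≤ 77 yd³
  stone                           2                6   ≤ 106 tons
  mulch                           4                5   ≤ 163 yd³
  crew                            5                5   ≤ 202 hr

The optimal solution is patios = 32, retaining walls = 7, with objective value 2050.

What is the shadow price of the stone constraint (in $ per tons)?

Binding: stone and mulch. Non-binding: soil (24 unused), crew (7 unused).
Since soil, crew are not tight, their duals are 0.
Dual feasibility on the basic columns requires 2·y_stone + 4·y_mulch = 47, 6·y_stone + 5·y_mulch = 78.
→ y_stone = 5.5 and y_mulch = 9.
Shadow price of stone = 5.5.

5.5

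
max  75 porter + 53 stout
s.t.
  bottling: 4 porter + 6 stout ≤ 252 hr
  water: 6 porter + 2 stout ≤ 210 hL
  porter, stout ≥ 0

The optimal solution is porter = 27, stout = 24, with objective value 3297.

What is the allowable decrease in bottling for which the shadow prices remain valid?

Binding constraints: bottling, water. The basis is B = [[4,6],[6,2]] with det -28.
Per unit decrease in bottling, x* moves by d = (0.0714, -0.2143).
The basis stays optimal until stout reaches 0; allowable decrease = 112 hr.

112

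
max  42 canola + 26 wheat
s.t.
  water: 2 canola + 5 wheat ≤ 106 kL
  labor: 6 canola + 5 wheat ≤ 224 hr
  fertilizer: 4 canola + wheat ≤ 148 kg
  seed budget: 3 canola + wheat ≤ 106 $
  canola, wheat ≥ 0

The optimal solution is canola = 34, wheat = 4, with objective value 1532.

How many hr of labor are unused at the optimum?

labor used = 6·34 + 5·4 = 224; slack = 224 − 224 = 0.

0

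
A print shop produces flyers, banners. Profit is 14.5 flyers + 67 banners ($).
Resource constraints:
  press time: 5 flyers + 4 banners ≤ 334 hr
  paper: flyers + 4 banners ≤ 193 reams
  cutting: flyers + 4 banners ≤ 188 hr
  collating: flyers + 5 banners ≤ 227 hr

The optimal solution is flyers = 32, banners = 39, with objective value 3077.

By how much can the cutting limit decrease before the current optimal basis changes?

6.4

Binding constraints: cutting, collating. The basis is B = [[1,4],[1,5]] with det 1.
Per unit decrease in cutting, x* moves by d = (-5, 1).
The basis stays optimal until flyers reaches 0; allowable decrease = 6.4 hr.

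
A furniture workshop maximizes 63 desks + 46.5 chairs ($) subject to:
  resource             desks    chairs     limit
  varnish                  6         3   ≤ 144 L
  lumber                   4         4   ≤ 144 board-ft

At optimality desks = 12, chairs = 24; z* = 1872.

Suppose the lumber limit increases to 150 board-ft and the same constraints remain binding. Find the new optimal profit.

1917

Check each constraint at x*: varnish 144/144 (tight); lumber 144/144 (tight).
Dual feasibility on the basic columns requires 6·y_varnish + 4·y_lumber = 63, 3·y_varnish + 4·y_lumber = 46.5.
Solving: y_varnish = 5.5, y_lumber = 7.5.
Δz = y_lumber·Δb = 7.5 × (6) = 45, so new z* = 1872 + 45 = 1917.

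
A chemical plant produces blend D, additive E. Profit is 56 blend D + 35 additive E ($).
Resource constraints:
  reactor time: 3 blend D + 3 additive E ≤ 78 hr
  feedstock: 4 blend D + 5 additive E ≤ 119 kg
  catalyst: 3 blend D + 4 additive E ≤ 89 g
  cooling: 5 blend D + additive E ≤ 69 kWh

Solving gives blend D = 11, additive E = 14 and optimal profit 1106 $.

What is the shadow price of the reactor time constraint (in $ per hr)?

Check each constraint at x*: reactor time 75/78 (slack 3); feedstock 114/119 (slack 5); catalyst 89/89 (tight); cooling 69/69 (tight).
Since reactor time, feedstock are not tight, their duals are 0.
The binding rows give the dual system: 3·y_catalyst + 5·y_cooling = 56 and 4·y_catalyst + 1·y_cooling = 35.
Solving: y_catalyst = 7, y_cooling = 7.
Shadow price of reactor time = 0.

0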